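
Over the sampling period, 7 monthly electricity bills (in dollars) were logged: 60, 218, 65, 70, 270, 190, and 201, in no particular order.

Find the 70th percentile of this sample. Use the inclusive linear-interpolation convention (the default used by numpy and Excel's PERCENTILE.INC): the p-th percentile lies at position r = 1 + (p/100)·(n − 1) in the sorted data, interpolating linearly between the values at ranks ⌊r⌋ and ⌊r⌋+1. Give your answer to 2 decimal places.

204.40

Sorted: 60, 65, 70, 190, 201, 218, 270.
n = 7.
r = 1 + (70/100)·(7 − 1) = 1 + 4.2 = 5.2.
Rank 5 is 201 and rank 6 is 218.
Interpolate: 201 + 0.2·(218 − 201) = 201 + 0.2·17 = 204.4.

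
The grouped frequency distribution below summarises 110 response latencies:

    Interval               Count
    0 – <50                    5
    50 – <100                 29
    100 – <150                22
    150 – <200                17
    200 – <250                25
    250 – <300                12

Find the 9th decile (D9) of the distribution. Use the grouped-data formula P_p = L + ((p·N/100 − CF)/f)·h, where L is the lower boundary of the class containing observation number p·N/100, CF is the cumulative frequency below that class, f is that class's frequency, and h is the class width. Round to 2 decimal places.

254.17

N = 110; target position k = 90/100 · 110 = 99.
Cumulative frequencies: 5, 34, 56, 73, 98, 110.
Observation 99 falls in the class 250 – <300.
L = 250, CF = 98, f = 12, h = 50.
P90 = 250 + ((99 − 98)/12)·50 = 250 + 4.16667 = 254.167.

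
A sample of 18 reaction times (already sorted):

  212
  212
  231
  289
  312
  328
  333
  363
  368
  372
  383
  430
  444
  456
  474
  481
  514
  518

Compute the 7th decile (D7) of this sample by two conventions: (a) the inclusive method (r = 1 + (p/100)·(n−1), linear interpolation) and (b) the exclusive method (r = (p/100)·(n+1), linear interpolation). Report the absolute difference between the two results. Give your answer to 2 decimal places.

n = 18.
(a) r = 12.9; between ranks 12 (430) and 13 (444): 442.6.
(b) r = 13.3; between ranks 13 (444) and 14 (456): 447.6.
|442.6 − 447.6| = 5.

5.00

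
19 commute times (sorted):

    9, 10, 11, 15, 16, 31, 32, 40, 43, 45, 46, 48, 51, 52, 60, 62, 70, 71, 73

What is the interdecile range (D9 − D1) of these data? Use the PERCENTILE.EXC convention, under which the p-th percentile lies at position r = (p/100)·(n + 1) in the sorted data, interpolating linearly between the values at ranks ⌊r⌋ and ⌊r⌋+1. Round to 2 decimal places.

61.00

n = 19.
P10: r = 2 (integer) → 10.
P90: r = 18 (integer) → 71.
Difference: 71 − 10 = 61.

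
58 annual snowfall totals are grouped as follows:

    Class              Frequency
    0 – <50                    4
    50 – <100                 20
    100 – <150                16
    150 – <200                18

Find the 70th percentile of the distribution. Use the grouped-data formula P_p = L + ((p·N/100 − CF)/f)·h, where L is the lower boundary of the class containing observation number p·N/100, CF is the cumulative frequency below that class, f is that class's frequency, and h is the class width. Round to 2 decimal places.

151.67

N = 58; target position k = 70/100 · 58 = 40.6.
Cumulative frequencies: 4, 24, 40, 58.
Observation 40.6 falls in the class 150 – <200.
L = 150, CF = 40, f = 18, h = 50.
P70 = 150 + ((40.6 − 40)/18)·50 = 150 + 1.66667 = 151.667.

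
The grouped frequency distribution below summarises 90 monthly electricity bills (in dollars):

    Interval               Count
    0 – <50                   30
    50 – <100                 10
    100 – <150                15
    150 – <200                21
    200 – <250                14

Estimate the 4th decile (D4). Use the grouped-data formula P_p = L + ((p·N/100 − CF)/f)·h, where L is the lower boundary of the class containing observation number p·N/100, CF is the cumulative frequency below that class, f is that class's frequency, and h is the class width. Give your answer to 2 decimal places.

N = 90; target position k = 40/100 · 90 = 36.
Cumulative frequencies: 30, 40, 55, 76, 90.
Observation 36 falls in the class 50 – <100.
L = 50, CF = 30, f = 10, h = 50.
P40 = 50 + ((36 − 30)/10)·50 = 50 + 30 = 80.

80.00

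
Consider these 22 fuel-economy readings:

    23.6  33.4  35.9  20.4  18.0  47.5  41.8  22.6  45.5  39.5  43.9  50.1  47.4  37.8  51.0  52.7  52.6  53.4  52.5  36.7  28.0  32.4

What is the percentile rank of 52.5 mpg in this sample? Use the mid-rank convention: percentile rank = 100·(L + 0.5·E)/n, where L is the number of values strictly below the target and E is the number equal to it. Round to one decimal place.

Sorted: 18.0, 20.4, 22.6, 23.6, 28.0, 32.4, 33.4, 35.9, 36.7, 37.8, 39.5, 41.8, 43.9, 45.5, 47.4, 47.5, 50.1, 51.0, 52.5, 52.6, 52.7, 53.4.
Count below 52.5: L = 18; count equal: E = 1; n = 22.
Percentile rank = 100·(18 + 0.5·1)/22 = 100·18.5/22 = 84.09.

84.1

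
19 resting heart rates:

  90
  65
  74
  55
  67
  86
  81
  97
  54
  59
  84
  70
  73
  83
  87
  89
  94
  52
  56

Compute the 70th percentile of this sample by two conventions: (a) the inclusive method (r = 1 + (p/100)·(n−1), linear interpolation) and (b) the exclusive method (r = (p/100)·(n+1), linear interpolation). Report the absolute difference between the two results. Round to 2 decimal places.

Sorted: 52, 54, 55, 56, 59, 65, 67, 70, 73, 74, 81, 83, 84, 86, 87, 89, 90, 94, 97.
n = 19.
(a) r = 13.6; between ranks 13 (84) and 14 (86): 85.2.
(b) r = 14 → value at rank 14 = 86.
|85.2 − 86| = 0.8.

0.80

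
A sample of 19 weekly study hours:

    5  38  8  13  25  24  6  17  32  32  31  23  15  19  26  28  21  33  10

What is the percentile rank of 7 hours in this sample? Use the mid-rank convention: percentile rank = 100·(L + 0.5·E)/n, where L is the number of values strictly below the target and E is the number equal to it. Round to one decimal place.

10.5

Sorted: 5, 6, 8, 10, 13, 15, 17, 19, 21, 23, 24, 25, 26, 28, 31, 32, 32, 33, 38.
Count below 7: L = 2; count equal: E = 0; n = 19.
Percentile rank = 100·(2 + 0.5·0)/19 = 100·2/19 = 10.53.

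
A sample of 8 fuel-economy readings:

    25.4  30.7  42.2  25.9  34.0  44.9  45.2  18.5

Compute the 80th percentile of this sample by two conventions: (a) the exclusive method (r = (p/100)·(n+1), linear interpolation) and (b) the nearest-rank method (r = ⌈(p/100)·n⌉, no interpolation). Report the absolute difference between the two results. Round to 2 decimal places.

Sorted: 18.5, 25.4, 25.9, 30.7, 34.0, 42.2, 44.9, 45.2.
n = 8.
(a) r = 7.2; between ranks 7 (44.9) and 8 (45.2): 44.96.
(b) the nearest-rank method: rank 7 → 44.9.
|44.96 − 44.9| = 0.06.

0.06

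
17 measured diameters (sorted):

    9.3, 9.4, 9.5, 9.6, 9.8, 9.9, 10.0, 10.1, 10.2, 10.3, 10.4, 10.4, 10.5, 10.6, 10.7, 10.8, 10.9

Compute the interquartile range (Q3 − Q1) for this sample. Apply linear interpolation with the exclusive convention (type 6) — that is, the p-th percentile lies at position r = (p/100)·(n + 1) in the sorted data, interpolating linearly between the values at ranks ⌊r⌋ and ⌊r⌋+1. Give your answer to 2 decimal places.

0.85

n = 17.
P25: r = 4.5; ranks 4–5 are 9.6, 9.8; interpolating gives 9.7.
P75: r = 13.5; ranks 13–14 are 10.5, 10.6; interpolating gives 10.55.
Difference: 10.55 − 9.7 = 0.85.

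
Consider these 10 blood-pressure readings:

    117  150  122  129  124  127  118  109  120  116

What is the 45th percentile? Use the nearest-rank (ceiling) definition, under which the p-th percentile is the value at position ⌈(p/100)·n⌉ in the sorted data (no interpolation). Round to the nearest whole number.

120

Sorted: 109, 116, 117, 118, 120, 122, 124, 127, 129, 150.
n = 10.
Position = ⌈45/100 · 10⌉ = ⌈4.5⌉ = 5.
The value at rank 5 is 120.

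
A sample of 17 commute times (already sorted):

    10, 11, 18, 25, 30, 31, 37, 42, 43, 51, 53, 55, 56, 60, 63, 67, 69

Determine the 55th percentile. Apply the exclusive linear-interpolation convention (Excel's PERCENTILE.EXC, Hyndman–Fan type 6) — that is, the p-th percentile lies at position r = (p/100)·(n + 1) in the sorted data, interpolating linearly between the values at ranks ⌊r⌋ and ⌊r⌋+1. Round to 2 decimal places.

n = 17.
r = (55/100)·(17 + 1) = 9.9.
Rank 9 is 43 and rank 10 is 51.
Interpolate: 43 + 0.9·(51 − 43) = 43 + 0.9·8 = 50.2.

50.20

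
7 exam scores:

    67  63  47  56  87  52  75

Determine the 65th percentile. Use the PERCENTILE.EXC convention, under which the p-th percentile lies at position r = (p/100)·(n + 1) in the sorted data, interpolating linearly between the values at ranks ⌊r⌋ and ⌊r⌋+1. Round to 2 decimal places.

68.60

Sorted: 47, 52, 56, 63, 67, 75, 87.
n = 7.
r = (65/100)·(7 + 1) = 5.2.
Rank 5 is 67 and rank 6 is 75.
Interpolate: 67 + 0.2·(75 − 67) = 67 + 0.2·8 = 68.6.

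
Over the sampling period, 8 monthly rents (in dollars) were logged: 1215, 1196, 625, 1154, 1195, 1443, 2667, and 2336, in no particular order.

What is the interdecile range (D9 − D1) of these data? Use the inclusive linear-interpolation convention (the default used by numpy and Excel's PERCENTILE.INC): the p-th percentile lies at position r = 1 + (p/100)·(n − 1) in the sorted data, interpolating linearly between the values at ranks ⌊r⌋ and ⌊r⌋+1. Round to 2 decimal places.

Sorted: 625, 1154, 1195, 1196, 1215, 1443, 2336, 2667.
n = 8.
P10: r = 1.7; ranks 1–2 are 625, 1154; interpolating gives 995.3.
P90: r = 7.3; ranks 7–8 are 2336, 2667; interpolating gives 2435.3.
Difference: 2435.3 − 995.3 = 1440.

1440.00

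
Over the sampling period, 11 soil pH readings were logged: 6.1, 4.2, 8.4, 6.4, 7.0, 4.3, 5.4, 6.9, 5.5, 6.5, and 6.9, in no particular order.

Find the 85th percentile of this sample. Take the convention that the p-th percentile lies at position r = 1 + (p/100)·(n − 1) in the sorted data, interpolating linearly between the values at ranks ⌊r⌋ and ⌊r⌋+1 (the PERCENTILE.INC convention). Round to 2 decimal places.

Sorted: 4.2, 4.3, 5.4, 5.5, 6.1, 6.4, 6.5, 6.9, 6.9, 7.0, 8.4.
n = 11.
r = 1 + (85/100)·(11 − 1) = 1 + 8.5 = 9.5.
Rank 9 is 6.9 and rank 10 is 7.0.
Interpolate: 6.9 + 0.5·(7.0 − 6.9) = 6.9 + 0.5·0.1 = 6.95.

6.95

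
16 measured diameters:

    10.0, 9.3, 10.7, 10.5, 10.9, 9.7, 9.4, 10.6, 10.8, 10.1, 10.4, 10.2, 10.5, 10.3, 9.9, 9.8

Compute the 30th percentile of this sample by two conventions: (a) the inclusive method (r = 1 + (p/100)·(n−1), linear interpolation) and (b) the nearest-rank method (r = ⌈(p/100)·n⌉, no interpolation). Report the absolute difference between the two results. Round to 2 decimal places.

Sorted: 9.3, 9.4, 9.7, 9.8, 9.9, 10.0, 10.1, 10.2, 10.3, 10.4, 10.5, 10.5, 10.6, 10.7, 10.8, 10.9.
n = 16.
(a) r = 5.5; between ranks 5 (9.9) and 6 (10.0): 9.95.
(b) the nearest-rank method: rank 5 → 9.9.
|9.95 − 9.9| = 0.05.

0.05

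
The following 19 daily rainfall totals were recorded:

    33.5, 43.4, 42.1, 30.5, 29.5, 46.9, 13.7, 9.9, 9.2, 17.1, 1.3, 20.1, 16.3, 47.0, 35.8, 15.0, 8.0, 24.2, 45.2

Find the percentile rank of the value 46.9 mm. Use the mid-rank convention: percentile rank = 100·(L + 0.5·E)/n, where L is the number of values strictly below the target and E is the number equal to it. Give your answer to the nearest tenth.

92.1

Sorted: 1.3, 8.0, 9.2, 9.9, 13.7, 15.0, 16.3, 17.1, 20.1, 24.2, 29.5, 30.5, 33.5, 35.8, 42.1, 43.4, 45.2, 46.9, 47.0.
Count below 46.9: L = 17; count equal: E = 1; n = 19.
Percentile rank = 100·(17 + 0.5·1)/19 = 100·17.5/19 = 92.11.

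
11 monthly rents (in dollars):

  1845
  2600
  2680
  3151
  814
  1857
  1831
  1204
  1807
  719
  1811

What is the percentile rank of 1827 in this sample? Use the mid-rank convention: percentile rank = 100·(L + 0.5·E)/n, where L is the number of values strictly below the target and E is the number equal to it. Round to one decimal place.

Sorted: 719, 814, 1204, 1807, 1811, 1831, 1845, 1857, 2600, 2680, 3151.
Count below 1827: L = 5; count equal: E = 0; n = 11.
Percentile rank = 100·(5 + 0.5·0)/11 = 100·5/11 = 45.45.

45.5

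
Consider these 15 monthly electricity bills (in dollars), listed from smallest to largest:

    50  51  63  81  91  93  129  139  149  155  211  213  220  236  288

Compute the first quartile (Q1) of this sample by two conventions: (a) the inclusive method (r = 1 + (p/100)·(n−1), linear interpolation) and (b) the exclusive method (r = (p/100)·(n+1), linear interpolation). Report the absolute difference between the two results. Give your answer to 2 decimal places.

n = 15.
(a) r = 4.5; between ranks 4 (81) and 5 (91): 86.
(b) r = 4 → value at rank 4 = 81.
|86 − 81| = 5.

5.00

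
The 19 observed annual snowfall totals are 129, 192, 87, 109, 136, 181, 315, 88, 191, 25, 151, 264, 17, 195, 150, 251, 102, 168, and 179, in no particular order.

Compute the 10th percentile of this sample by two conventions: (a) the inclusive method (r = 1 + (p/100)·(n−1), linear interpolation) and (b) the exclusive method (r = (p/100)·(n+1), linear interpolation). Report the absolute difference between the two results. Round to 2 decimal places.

49.60

Sorted: 17, 25, 87, 88, 102, 109, 129, 136, 150, 151, 168, 179, 181, 191, 192, 195, 251, 264, 315.
n = 19.
(a) r = 2.8; between ranks 2 (25) and 3 (87): 74.6.
(b) r = 2 → value at rank 2 = 25.
|74.6 − 25| = 49.6.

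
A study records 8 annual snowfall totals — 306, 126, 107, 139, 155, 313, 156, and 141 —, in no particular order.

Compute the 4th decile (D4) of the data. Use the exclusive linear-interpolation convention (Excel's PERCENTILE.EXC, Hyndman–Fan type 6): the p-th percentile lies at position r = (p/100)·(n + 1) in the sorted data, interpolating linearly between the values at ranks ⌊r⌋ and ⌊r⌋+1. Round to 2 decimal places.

140.20

Sorted: 107, 126, 139, 141, 155, 156, 306, 313.
n = 8.
r = (40/100)·(8 + 1) = 3.6.
Rank 3 is 139 and rank 4 is 141.
Interpolate: 139 + 0.6·(141 − 139) = 139 + 0.6·2 = 140.2.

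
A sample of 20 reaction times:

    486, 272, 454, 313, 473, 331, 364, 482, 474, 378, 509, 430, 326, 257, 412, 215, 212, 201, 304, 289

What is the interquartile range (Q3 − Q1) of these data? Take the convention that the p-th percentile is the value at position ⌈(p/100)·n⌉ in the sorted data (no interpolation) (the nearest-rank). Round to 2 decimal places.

Sorted: 201, 212, 215, 257, 272, 289, 304, 313, 326, 331, 364, 378, 412, 430, 454, 473, 474, 482, 486, 509.
n = 20.
P25: rank ⌈25/100·20⌉ = 5 → 272.
P75: rank ⌈75/100·20⌉ = 15 → 454.
Difference: 454 − 272 = 182.

182.00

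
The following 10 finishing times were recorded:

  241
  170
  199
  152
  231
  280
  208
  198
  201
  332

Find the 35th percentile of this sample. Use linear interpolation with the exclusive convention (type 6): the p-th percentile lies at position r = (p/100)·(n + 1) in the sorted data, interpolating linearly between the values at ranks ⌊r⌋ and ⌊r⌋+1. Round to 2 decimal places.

Sorted: 152, 170, 198, 199, 201, 208, 231, 241, 280, 332.
n = 10.
r = (35/100)·(10 + 1) = 3.85.
Rank 3 is 198 and rank 4 is 199.
Interpolate: 198 + 0.85·(199 − 198) = 198 + 0.85·1 = 198.85.

198.85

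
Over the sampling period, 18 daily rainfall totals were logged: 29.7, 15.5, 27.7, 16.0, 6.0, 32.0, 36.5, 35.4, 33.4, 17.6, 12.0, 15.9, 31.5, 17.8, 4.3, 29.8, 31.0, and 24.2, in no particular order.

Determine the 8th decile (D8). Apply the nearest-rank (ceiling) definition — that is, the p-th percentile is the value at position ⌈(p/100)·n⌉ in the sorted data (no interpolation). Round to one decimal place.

Sorted: 4.3, 6.0, 12.0, 15.5, 15.9, 16.0, 17.6, 17.8, 24.2, 27.7, 29.7, 29.8, 31.0, 31.5, 32.0, 33.4, 35.4, 36.5.
n = 18.
Position = ⌈80/100 · 18⌉ = ⌈14.4⌉ = 15.
The value at rank 15 is 32.0.

32.0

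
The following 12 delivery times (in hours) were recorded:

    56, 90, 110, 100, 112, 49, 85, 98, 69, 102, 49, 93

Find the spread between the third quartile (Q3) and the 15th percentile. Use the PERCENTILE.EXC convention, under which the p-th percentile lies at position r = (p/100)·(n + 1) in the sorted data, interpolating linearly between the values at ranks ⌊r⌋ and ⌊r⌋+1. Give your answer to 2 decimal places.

52.50

Sorted: 49, 49, 56, 69, 85, 90, 93, 98, 100, 102, 110, 112.
n = 12.
P15: r = 1.95; ranks 1–2 are 49, 49; interpolating gives 49.
P75: r = 9.75; ranks 9–10 are 100, 102; interpolating gives 101.5.
Difference: 101.5 − 49 = 52.5.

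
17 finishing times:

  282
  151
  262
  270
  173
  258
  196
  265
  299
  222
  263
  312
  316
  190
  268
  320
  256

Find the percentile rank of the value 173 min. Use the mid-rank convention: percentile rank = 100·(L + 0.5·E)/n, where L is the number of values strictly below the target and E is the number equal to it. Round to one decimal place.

Sorted: 151, 173, 190, 196, 222, 256, 258, 262, 263, 265, 268, 270, 282, 299, 312, 316, 320.
Count below 173: L = 1; count equal: E = 1; n = 17.
Percentile rank = 100·(1 + 0.5·1)/17 = 100·1.5/17 = 8.824.

8.8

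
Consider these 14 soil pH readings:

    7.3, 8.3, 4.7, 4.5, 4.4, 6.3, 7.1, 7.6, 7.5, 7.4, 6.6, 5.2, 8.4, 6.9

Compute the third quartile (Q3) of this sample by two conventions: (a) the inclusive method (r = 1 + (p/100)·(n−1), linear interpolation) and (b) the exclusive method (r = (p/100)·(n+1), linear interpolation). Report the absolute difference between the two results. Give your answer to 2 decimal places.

Sorted: 4.4, 4.5, 4.7, 5.2, 6.3, 6.6, 6.9, 7.1, 7.3, 7.4, 7.5, 7.6, 8.3, 8.4.
n = 14.
(a) r = 10.75; between ranks 10 (7.4) and 11 (7.5): 7.475.
(b) r = 11.25; between ranks 11 (7.5) and 12 (7.6): 7.525.
|7.475 − 7.525| = 0.05.

0.05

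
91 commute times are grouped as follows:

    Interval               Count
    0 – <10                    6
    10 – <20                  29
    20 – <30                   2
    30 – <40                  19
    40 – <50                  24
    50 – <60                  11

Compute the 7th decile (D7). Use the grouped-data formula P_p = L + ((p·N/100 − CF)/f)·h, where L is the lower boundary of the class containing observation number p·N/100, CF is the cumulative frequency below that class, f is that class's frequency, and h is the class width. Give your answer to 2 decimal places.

N = 91; target position k = 70/100 · 91 = 63.7.
Cumulative frequencies: 6, 35, 37, 56, 80, 91.
Observation 63.7 falls in the class 40 – <50.
L = 40, CF = 56, f = 24, h = 10.
P70 = 40 + ((63.7 − 56)/24)·10 = 40 + 3.20833 = 43.2083.

43.21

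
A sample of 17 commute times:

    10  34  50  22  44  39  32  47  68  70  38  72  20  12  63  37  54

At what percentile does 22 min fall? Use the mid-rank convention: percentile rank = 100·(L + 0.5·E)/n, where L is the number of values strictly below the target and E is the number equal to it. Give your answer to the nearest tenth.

20.6

Sorted: 10, 12, 20, 22, 32, 34, 37, 38, 39, 44, 47, 50, 54, 63, 68, 70, 72.
Count below 22: L = 3; count equal: E = 1; n = 17.
Percentile rank = 100·(3 + 0.5·1)/17 = 100·3.5/17 = 20.59.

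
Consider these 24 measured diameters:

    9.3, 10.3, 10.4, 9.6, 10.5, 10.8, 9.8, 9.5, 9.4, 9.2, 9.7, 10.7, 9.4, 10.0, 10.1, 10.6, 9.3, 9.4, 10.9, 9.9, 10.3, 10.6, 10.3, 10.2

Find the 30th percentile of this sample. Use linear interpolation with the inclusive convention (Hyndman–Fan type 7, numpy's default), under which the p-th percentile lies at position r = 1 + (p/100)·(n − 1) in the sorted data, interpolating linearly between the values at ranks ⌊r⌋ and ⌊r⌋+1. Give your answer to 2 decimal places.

9.59

Sorted: 9.2, 9.3, 9.3, 9.4, 9.4, 9.4, 9.5, 9.6, 9.7, 9.8, 9.9, 10.0, 10.1, 10.2, 10.3, 10.3, 10.3, 10.4, 10.5, 10.6, 10.6, 10.7, 10.8, 10.9.
n = 24.
r = 1 + (30/100)·(24 − 1) = 1 + 6.9 = 7.9.
Rank 7 is 9.5 and rank 8 is 9.6.
Interpolate: 9.5 + 0.9·(9.6 − 9.5) = 9.5 + 0.9·0.1 = 9.59.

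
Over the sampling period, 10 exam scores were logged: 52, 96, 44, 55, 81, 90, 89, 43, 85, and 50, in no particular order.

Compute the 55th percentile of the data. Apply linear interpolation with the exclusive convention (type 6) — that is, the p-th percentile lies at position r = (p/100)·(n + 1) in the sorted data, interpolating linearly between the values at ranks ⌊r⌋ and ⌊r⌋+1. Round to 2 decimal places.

Sorted: 43, 44, 50, 52, 55, 81, 85, 89, 90, 96.
n = 10.
r = (55/100)·(10 + 1) = 6.05.
Rank 6 is 81 and rank 7 is 85.
Interpolate: 81 + 0.05·(85 − 81) = 81 + 0.05·4 = 81.2.

81.20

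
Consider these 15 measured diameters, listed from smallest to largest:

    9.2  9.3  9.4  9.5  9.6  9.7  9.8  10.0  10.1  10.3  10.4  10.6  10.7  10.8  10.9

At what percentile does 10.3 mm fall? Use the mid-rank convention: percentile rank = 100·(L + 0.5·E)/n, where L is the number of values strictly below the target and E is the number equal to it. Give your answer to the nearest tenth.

Count below 10.3: L = 9; count equal: E = 1; n = 15.
Percentile rank = 100·(9 + 0.5·1)/15 = 100·9.5/15 = 63.33.

63.3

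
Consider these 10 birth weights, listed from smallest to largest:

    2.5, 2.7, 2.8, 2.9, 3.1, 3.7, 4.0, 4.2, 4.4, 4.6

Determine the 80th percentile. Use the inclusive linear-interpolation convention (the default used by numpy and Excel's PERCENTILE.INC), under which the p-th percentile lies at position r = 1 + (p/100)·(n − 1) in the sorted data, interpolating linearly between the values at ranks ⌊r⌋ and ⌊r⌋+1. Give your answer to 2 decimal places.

4.24

n = 10.
r = 1 + (80/100)·(10 − 1) = 1 + 7.2 = 8.2.
Rank 8 is 4.2 and rank 9 is 4.4.
Interpolate: 4.2 + 0.2·(4.4 − 4.2) = 4.2 + 0.2·0.2 = 4.24.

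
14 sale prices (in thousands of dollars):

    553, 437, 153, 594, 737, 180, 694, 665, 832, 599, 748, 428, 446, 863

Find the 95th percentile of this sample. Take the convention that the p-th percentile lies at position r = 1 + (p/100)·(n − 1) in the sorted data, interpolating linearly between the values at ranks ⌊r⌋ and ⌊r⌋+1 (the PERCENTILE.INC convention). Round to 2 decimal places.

842.85

Sorted: 153, 180, 428, 437, 446, 553, 594, 599, 665, 694, 737, 748, 832, 863.
n = 14.
r = 1 + (95/100)·(14 − 1) = 1 + 12.35 = 13.35.
Rank 13 is 832 and rank 14 is 863.
Interpolate: 832 + 0.35·(863 − 832) = 832 + 0.35·31 = 842.85.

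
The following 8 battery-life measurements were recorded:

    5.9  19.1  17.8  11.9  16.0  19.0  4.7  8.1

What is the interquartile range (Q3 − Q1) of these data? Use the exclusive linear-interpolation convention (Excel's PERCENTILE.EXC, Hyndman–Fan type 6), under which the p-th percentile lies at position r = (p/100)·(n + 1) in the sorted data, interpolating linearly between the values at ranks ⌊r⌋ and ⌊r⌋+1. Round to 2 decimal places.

12.25

Sorted: 4.7, 5.9, 8.1, 11.9, 16.0, 17.8, 19.0, 19.1.
n = 8.
P25: r = 2.25; ranks 2–3 are 5.9, 8.1; interpolating gives 6.45.
P75: r = 6.75; ranks 6–7 are 17.8, 19.0; interpolating gives 18.7.
Difference: 18.7 − 6.45 = 12.25.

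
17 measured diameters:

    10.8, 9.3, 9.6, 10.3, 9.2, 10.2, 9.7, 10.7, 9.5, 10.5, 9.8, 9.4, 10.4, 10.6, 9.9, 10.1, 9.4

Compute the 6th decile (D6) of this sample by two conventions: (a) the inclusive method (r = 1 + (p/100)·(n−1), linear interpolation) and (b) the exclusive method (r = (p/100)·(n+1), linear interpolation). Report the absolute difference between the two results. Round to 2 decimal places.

0.02

Sorted: 9.2, 9.3, 9.4, 9.4, 9.5, 9.6, 9.7, 9.8, 9.9, 10.1, 10.2, 10.3, 10.4, 10.5, 10.6, 10.7, 10.8.
n = 17.
(a) r = 10.6; between ranks 10 (10.1) and 11 (10.2): 10.16.
(b) r = 10.8; between ranks 10 (10.1) and 11 (10.2): 10.18.
|10.16 − 10.18| = 0.02.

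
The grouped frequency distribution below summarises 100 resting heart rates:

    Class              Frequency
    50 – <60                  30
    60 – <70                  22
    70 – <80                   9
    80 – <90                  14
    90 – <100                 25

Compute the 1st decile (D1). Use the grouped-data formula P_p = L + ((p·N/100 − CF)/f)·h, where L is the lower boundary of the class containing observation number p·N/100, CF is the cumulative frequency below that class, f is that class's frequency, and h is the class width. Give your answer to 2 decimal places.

N = 100; target position k = 10/100 · 100 = 10.
Cumulative frequencies: 30, 52, 61, 75, 100.
Observation 10 falls in the class 50 – <60.
L = 50, CF = 0, f = 30, h = 10.
P10 = 50 + ((10 − 0)/30)·10 = 50 + 3.33333 = 53.3333.

53.33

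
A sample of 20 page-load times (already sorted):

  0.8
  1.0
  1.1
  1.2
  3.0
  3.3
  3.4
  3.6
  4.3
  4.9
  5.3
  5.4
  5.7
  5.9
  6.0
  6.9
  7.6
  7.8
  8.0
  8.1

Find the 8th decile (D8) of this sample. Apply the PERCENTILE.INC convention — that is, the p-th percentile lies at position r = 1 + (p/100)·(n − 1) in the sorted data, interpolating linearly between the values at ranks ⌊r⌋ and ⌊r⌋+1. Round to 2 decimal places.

n = 20.
r = 1 + (80/100)·(20 − 1) = 1 + 15.2 = 16.2.
Rank 16 is 6.9 and rank 17 is 7.6.
Interpolate: 6.9 + 0.2·(7.6 − 6.9) = 6.9 + 0.2·0.7 = 7.04.

7.04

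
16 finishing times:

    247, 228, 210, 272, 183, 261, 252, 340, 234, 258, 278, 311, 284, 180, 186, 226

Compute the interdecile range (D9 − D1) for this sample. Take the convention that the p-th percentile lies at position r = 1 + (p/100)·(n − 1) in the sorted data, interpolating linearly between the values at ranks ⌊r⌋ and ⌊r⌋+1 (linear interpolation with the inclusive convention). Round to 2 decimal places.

Sorted: 180, 183, 186, 210, 226, 228, 234, 247, 252, 258, 261, 272, 278, 284, 311, 340.
n = 16.
P10: r = 2.5; ranks 2–3 are 183, 186; interpolating gives 184.5.
P90: r = 14.5; ranks 14–15 are 284, 311; interpolating gives 297.5.
Difference: 297.5 − 184.5 = 113.

113.00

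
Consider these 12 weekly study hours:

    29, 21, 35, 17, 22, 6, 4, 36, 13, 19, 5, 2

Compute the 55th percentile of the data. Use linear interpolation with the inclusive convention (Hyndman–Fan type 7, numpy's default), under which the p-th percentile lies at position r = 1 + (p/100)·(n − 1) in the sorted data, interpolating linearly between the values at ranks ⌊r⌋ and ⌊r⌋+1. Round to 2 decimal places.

Sorted: 2, 4, 5, 6, 13, 17, 19, 21, 22, 29, 35, 36.
n = 12.
r = 1 + (55/100)·(12 − 1) = 1 + 6.05 = 7.05.
Rank 7 is 19 and rank 8 is 21.
Interpolate: 19 + 0.05·(21 − 19) = 19 + 0.05·2 = 19.1.

19.10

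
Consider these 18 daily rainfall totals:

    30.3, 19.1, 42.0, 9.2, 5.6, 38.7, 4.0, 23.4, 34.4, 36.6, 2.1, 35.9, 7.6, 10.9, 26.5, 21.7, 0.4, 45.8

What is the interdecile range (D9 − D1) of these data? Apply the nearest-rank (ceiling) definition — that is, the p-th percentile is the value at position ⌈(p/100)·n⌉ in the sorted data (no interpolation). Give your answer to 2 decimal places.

Sorted: 0.4, 2.1, 4.0, 5.6, 7.6, 9.2, 10.9, 19.1, 21.7, 23.4, 26.5, 30.3, 34.4, 35.9, 36.6, 38.7, 42.0, 45.8.
n = 18.
P10: rank ⌈10/100·18⌉ = 2 → 2.1.
P90: rank ⌈90/100·18⌉ = 17 → 42.
Difference: 42 − 2.1 = 39.9.

39.90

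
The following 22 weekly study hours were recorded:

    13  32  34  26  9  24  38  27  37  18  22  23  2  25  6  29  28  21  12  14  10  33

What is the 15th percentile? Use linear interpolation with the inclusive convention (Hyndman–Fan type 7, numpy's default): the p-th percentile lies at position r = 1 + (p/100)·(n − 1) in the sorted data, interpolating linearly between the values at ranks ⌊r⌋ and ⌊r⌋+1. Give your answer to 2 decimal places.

Sorted: 2, 6, 9, 10, 12, 13, 14, 18, 21, 22, 23, 24, 25, 26, 27, 28, 29, 32, 33, 34, 37, 38.
n = 22.
r = 1 + (15/100)·(22 − 1) = 1 + 3.15 = 4.15.
Rank 4 is 10 and rank 5 is 12.
Interpolate: 10 + 0.15·(12 − 10) = 10 + 0.15·2 = 10.3.

10.30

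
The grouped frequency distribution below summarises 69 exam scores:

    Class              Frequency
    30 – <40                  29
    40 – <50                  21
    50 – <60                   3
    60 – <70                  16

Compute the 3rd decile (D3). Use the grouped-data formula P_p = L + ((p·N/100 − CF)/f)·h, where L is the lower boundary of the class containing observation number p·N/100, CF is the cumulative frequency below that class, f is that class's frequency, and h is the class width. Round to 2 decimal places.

N = 69; target position k = 30/100 · 69 = 20.7.
Cumulative frequencies: 29, 50, 53, 69.
Observation 20.7 falls in the class 30 – <40.
L = 30, CF = 0, f = 29, h = 10.
P30 = 30 + ((20.7 − 0)/29)·10 = 30 + 7.13793 = 37.1379.

37.14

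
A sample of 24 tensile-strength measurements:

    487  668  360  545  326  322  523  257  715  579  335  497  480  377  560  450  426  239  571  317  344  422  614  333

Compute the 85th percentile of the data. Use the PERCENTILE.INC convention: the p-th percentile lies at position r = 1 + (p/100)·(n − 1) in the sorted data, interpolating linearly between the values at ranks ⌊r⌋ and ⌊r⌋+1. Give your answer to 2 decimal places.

575.40

Sorted: 239, 257, 317, 322, 326, 333, 335, 344, 360, 377, 422, 426, 450, 480, 487, 497, 523, 545, 560, 571, 579, 614, 668, 715.
n = 24.
r = 1 + (85/100)·(24 − 1) = 1 + 19.55 = 20.55.
Rank 20 is 571 and rank 21 is 579.
Interpolate: 571 + 0.55·(579 − 571) = 571 + 0.55·8 = 575.4.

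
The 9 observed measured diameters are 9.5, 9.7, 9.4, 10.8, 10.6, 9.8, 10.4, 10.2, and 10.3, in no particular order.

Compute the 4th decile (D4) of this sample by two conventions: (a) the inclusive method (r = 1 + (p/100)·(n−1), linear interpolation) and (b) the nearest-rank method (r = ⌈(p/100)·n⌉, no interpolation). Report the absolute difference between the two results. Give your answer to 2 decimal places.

Sorted: 9.4, 9.5, 9.7, 9.8, 10.2, 10.3, 10.4, 10.6, 10.8.
n = 9.
(a) r = 4.2; between ranks 4 (9.8) and 5 (10.2): 9.88.
(b) the nearest-rank method: rank 4 → 9.8.
|9.88 − 9.8| = 0.08.

0.08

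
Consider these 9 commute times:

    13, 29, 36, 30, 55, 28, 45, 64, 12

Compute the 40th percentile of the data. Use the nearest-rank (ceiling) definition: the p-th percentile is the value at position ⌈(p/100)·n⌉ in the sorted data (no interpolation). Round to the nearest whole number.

Sorted: 12, 13, 28, 29, 30, 36, 45, 55, 64.
n = 9.
Position = ⌈40/100 · 9⌉ = ⌈3.6⌉ = 4.
The value at rank 4 is 29.

29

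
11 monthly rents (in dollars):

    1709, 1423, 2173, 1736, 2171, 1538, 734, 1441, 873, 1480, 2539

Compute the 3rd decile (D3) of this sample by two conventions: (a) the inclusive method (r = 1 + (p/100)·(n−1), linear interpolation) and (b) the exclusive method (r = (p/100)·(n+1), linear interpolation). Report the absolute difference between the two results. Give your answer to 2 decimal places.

7.20

Sorted: 734, 873, 1423, 1441, 1480, 1538, 1709, 1736, 2171, 2173, 2539.
n = 11.
(a) r = 4 → value at rank 4 = 1441.
(b) r = 3.6; between ranks 3 (1423) and 4 (1441): 1433.8.
|1441 − 1433.8| = 7.2.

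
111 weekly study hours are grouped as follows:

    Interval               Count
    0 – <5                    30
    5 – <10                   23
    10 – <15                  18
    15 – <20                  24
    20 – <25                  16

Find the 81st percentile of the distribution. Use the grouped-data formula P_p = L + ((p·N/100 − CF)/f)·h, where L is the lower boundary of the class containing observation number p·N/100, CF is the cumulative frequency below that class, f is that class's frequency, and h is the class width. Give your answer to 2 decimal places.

N = 111; target position k = 81/100 · 111 = 89.91.
Cumulative frequencies: 30, 53, 71, 95, 111.
Observation 89.91 falls in the class 15 – <20.
L = 15, CF = 71, f = 24, h = 5.
P81 = 15 + ((89.91 − 71)/24)·5 = 15 + 3.93958 = 18.9396.

18.94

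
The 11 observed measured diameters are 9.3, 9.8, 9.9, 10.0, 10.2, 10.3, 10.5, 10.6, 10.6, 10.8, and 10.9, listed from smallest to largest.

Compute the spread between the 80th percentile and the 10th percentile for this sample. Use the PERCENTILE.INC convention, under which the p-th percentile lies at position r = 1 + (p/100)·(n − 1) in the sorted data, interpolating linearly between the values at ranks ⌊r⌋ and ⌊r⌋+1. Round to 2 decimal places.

n = 11.
P10: r = 2 (integer) → 9.8.
P80: r = 9 (integer) → 10.6.
Difference: 10.6 − 9.8 = 0.8.

0.80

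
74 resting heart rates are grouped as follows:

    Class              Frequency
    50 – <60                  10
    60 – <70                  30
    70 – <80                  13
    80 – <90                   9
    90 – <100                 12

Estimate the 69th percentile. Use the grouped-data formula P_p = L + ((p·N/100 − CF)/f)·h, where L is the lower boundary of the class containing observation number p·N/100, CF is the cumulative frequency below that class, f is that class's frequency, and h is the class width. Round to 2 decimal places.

N = 74; target position k = 69/100 · 74 = 51.06.
Cumulative frequencies: 10, 40, 53, 62, 74.
Observation 51.06 falls in the class 70 – <80.
L = 70, CF = 40, f = 13, h = 10.
P69 = 70 + ((51.06 − 40)/13)·10 = 70 + 8.50769 = 78.5077.

78.51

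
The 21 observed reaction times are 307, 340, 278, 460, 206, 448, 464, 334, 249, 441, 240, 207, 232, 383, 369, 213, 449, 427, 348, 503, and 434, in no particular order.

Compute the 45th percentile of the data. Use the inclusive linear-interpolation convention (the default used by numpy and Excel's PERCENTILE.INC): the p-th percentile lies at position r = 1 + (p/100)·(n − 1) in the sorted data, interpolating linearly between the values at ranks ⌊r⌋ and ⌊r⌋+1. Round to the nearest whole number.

Sorted: 206, 207, 213, 232, 240, 249, 278, 307, 334, 340, 348, 369, 383, 427, 434, 441, 448, 449, 460, 464, 503.
n = 21.
r = 1 + (45/100)·(21 − 1) = 1 + 9 = 10.
r is an integer, so P45 is the value at rank 10: 340.

340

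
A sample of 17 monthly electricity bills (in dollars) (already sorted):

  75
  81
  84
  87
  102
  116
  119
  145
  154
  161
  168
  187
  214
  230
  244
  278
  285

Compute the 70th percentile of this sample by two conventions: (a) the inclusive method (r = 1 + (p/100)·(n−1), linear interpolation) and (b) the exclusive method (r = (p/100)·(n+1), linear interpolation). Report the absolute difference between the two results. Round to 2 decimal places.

10.80

n = 17.
(a) r = 12.2; between ranks 12 (187) and 13 (214): 192.4.
(b) r = 12.6; between ranks 12 (187) and 13 (214): 203.2.
|192.4 − 203.2| = 10.8.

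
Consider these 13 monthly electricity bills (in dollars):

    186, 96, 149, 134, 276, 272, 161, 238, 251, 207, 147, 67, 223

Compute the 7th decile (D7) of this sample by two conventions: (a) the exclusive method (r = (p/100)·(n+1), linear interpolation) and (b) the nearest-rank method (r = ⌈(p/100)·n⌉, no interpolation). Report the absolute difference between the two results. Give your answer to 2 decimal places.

Sorted: 67, 96, 134, 147, 149, 161, 186, 207, 223, 238, 251, 272, 276.
n = 13.
(a) r = 9.8; between ranks 9 (223) and 10 (238): 235.
(b) the nearest-rank method: rank 10 → 238.
|235 − 238| = 3.

3.00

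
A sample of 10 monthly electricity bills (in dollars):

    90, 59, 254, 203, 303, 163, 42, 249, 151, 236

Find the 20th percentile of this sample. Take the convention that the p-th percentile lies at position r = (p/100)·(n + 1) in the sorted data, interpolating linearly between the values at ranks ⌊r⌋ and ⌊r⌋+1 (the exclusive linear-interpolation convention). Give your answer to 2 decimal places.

Sorted: 42, 59, 90, 151, 163, 203, 236, 249, 254, 303.
n = 10.
r = (20/100)·(10 + 1) = 2.2.
Rank 2 is 59 and rank 3 is 90.
Interpolate: 59 + 0.2·(90 − 59) = 59 + 0.2·31 = 65.2.

65.20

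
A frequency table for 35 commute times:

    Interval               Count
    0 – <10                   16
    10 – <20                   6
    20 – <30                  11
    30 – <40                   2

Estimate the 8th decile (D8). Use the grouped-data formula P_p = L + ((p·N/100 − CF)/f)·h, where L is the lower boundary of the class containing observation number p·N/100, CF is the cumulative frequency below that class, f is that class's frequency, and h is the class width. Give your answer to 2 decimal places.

N = 35; target position k = 80/100 · 35 = 28.
Cumulative frequencies: 16, 22, 33, 35.
Observation 28 falls in the class 20 – <30.
L = 20, CF = 22, f = 11, h = 10.
P80 = 20 + ((28 − 22)/11)·10 = 20 + 5.45455 = 25.4545.

25.45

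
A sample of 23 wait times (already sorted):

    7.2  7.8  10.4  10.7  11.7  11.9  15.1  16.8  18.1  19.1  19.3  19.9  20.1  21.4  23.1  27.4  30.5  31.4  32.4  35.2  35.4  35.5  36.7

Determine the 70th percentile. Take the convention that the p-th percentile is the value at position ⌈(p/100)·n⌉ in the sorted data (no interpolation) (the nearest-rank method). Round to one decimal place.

30.5

n = 23.
Position = ⌈70/100 · 23⌉ = ⌈16.1⌉ = 17.
The value at rank 17 is 30.5.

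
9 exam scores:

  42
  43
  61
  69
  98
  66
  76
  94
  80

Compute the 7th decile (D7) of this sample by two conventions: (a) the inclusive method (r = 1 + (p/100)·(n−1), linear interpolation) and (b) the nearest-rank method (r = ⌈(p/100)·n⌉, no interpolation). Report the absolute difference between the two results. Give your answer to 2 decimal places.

1.60

Sorted: 42, 43, 61, 66, 69, 76, 80, 94, 98.
n = 9.
(a) r = 6.6; between ranks 6 (76) and 7 (80): 78.4.
(b) the nearest-rank method: rank 7 → 80.
|78.4 − 80| = 1.6.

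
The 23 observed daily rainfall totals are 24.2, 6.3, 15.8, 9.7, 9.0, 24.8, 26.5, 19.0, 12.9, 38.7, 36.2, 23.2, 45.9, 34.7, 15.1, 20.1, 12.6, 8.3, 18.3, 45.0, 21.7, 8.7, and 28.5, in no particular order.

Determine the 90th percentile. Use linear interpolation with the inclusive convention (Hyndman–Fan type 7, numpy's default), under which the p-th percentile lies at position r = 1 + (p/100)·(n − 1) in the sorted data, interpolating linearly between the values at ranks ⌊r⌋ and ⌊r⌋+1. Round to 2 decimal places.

38.20

Sorted: 6.3, 8.3, 8.7, 9.0, 9.7, 12.6, 12.9, 15.1, 15.8, 18.3, 19.0, 20.1, 21.7, 23.2, 24.2, 24.8, 26.5, 28.5, 34.7, 36.2, 38.7, 45.0, 45.9.
n = 23.
r = 1 + (90/100)·(23 − 1) = 1 + 19.8 = 20.8.
Rank 20 is 36.2 and rank 21 is 38.7.
Interpolate: 36.2 + 0.8·(38.7 − 36.2) = 36.2 + 0.8·2.5 = 38.2.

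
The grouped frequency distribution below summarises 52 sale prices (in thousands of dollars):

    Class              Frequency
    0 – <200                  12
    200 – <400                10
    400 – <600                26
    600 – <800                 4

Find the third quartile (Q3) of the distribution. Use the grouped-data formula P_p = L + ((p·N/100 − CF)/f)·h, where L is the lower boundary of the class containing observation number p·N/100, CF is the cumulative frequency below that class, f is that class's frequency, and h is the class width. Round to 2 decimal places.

530.77

N = 52; target position k = 75/100 · 52 = 39.
Cumulative frequencies: 12, 22, 48, 52.
Observation 39 falls in the class 400 – <600.
L = 400, CF = 22, f = 26, h = 200.
P75 = 400 + ((39 − 22)/26)·200 = 400 + 130.769 = 530.769.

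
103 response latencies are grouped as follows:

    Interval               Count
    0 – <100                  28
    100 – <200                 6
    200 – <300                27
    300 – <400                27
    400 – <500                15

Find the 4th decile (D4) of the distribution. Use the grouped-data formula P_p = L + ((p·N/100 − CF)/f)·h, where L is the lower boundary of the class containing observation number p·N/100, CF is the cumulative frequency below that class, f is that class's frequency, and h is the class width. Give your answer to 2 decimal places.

226.67

N = 103; target position k = 40/100 · 103 = 41.2.
Cumulative frequencies: 28, 34, 61, 88, 103.
Observation 41.2 falls in the class 200 – <300.
L = 200, CF = 34, f = 27, h = 100.
P40 = 200 + ((41.2 − 34)/27)·100 = 200 + 26.6667 = 226.667.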